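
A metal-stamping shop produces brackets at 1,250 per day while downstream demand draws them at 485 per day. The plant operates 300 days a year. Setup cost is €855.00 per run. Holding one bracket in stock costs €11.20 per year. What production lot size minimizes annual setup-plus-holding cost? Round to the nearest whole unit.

Q* ≈ 6,025 brackets

Annual demand D = 485 × 300 = 145,500.
Production build-up factor (1 − d/p) = 1 − 485/1,250 = 0.6120.
Q* = √(2DS / (H(1 − d/p))) = √(2 × 145,500 × 855 / (11.2 × 0.6120)).
= √(248,805,000 / 6.8544) ≈ 6024.830.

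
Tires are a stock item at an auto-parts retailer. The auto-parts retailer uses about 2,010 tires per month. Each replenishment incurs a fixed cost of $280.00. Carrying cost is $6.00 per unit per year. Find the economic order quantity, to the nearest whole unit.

Annual demand D = 2,010 × 12 = 24,120.
EOQ = √(2DS / H) = √(2 × 24,120 × 280 / 6).
= √(13,507,200 / 6) = √2,251,200 ≈ 1500.400.

Q* ≈ 1,500 tires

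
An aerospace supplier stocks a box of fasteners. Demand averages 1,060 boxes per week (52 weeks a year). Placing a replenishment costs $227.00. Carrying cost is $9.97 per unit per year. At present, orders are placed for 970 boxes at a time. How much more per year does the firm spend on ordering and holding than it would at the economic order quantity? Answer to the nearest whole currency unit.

Annual demand D = 1,060 × 52 = 55,120.
EOQ = √(2DS/H) = √(2 × 55,120 × 227 / 9.97) ≈ 1584.29.
Cost at Q* = (D/Q*)S + (Q*/2)H = √(2DSH) ≈ $15,795.38.
Cost at Q = 970: (55,120/970)×227 + (970/2)×9.97 = $12,899.22 + $4,835.45 = $17,734.67.
Excess = $17,734.67 − $15,795.38 = $1,939.29.

Extra cost ≈ $1,939 per year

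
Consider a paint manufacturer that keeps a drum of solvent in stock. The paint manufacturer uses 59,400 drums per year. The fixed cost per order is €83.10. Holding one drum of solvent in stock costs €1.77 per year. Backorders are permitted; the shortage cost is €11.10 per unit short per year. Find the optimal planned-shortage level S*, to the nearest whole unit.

S* ≈ 350 drums

With planned backorders, Q* = √(2DS/H) · √((H+B)/B).
√(2DS/H) = √(2 × 59,400 × 83.1 / 1.77) = 2361.686.
√((H+B)/B) = √((1.77+11.1)/11.1) = 1.0768.
Q* ≈ 2543.021.
S* = Q* · H/(H+B) = 2543.021 × 1.77/12.87 ≈ 349.739.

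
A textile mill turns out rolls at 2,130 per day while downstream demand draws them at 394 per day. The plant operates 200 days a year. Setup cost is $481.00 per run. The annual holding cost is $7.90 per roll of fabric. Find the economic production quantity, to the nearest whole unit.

Annual demand D = 394 × 200 = 78,800.
Production build-up factor (1 − d/p) = 1 − 394/2,130 = 0.8150.
Q* = √(2DS / (H(1 − d/p))) = √(2 × 78,800 × 481 / (7.9 × 0.8150)).
= √(75,805,600 / 6.4387) ≈ 3431.247.

Q* ≈ 3,431 rolls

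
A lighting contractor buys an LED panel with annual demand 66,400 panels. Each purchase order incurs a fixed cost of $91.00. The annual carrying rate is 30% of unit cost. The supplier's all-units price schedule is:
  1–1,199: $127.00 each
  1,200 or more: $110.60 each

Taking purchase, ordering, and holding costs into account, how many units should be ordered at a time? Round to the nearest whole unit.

Q* ≈ 1,200 panels

Holding cost per unit per year at price C is H = 0.30·C.
Candidates are each tier's EOQ (if it falls in that tier) and each price-break quantity.
EOQ at $127.00 = 563.2 (feasible in tier 1): TC = 66,400×$127.00 + (66,400/563.2)×91 + (563.2/2)×0.30×$127.00 = $8,454,257.65.
EOQ at $110.60 = 603.5 < 1200, so use break Q=1200: TC = 66,400×$110.60 + (66,400/1200.0)×91 + (1200.0/2)×0.30×$110.60 = $7,368,783.33.
Lowest total cost is $7,368,783.33 at Q = 1200.0.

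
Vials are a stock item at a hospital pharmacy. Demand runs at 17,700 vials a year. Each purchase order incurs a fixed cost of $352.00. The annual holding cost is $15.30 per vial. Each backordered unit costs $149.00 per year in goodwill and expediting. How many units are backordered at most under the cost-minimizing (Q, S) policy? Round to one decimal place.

With planned backorders, Q* = √(2DS/H) · √((H+B)/B).
√(2DS/H) = √(2 × 17,700 × 352 / 15.3) = 902.459.
√((H+B)/B) = √((15.3+149)/149) = 1.0501.
Q* ≈ 947.661.
S* = Q* · H/(H+B) = 947.661 × 15.3/164.3 ≈ 88.248.

S* ≈ 88.2 vials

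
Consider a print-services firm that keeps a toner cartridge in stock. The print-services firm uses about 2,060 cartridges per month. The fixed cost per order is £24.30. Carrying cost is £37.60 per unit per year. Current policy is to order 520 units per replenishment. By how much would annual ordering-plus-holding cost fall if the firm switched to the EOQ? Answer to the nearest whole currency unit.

Extra cost ≈ £4,210 per year

Annual demand D = 2,060 × 12 = 24,720.
EOQ = √(2DS/H) = √(2 × 24,720 × 24.3 / 37.6) ≈ 178.75.
Cost at Q* = (D/Q*)S + (Q*/2)H = √(2DSH) ≈ £6,721.04.
Cost at Q = 520: (24,720/520)×24.3 + (520/2)×37.6 = £1,155.18 + £9,776.00 = £10,931.18.
Excess = £10,931.18 − £6,721.04 = £4,210.15.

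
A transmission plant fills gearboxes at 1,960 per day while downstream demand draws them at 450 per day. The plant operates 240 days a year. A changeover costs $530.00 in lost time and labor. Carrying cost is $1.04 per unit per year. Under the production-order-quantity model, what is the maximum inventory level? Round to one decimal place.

I_max ≈ 9,208.9 gearboxes

Annual demand D = 450 × 240 = 108,000.
Production build-up factor (1 − d/p) = 1 − 450/1,960 = 0.7704.
Q* = √(2DS / (H(1 − d/p))) = √(2 × 108,000 × 530 / (1.04 × 0.7704)).
= √(114,480,000 / 0.8012) ≈ 11953.297.
Maximum inventory = Q*(1 − d/p) = 11953.297 × 0.7704 ≈ 9208.917.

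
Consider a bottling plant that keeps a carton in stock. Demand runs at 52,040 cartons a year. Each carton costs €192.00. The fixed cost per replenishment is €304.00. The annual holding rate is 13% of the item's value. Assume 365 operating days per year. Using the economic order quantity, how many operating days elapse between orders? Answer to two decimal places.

Holding cost H = 0.13 × €192.00 = €24.9600 per unit per year.
EOQ = √(2DS/H) = √(2 × 52,040 × 304 / 24.96) ≈ 1125.90.
Cycle time = Q*/D × 365 = 1125.90 / 52,040 × 365 ≈ 7.897 days.

T ≈ 7.90 days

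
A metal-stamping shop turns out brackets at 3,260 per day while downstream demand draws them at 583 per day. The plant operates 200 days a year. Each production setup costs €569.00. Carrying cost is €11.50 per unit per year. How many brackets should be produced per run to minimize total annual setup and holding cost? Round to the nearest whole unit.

Q* ≈ 3,748 brackets

Annual demand D = 583 × 200 = 116,600.
Production build-up factor (1 − d/p) = 1 − 583/3,260 = 0.8212.
Q* = √(2DS / (H(1 − d/p))) = √(2 × 116,600 × 569 / (11.5 × 0.8212)).
= √(132,690,800 / 9.4434) ≈ 3748.488.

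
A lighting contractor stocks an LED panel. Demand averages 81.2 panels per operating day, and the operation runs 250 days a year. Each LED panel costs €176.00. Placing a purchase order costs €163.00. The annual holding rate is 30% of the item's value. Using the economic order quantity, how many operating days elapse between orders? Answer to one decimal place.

Annual demand D = 81.2 × 250 = 20,300.
Holding cost H = 0.30 × €176.00 = €52.8000 per unit per year.
Q* = √(2DS/H) = √(2 × 20,300 × 163 / 52.8) ≈ 354.03.
Cycle time = Q*/D × 250 = 354.03 / 20,300 × 250 ≈ 4.360 days.

T ≈ 4.4 days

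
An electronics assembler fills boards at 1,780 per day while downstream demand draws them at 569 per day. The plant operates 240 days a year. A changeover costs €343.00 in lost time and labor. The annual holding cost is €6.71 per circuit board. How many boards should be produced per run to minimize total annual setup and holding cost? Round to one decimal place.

Q* ≈ 4,530.0 boards

Annual demand D = 569 × 240 = 136,560.
Production build-up factor (1 − d/p) = 1 − 569/1,780 = 0.6803.
Q* = √(2DS / (H(1 − d/p))) = √(2 × 136,560 × 343 / (6.71 × 0.6803)).
= √(93,680,160 / 4.5651) ≈ 4530.024.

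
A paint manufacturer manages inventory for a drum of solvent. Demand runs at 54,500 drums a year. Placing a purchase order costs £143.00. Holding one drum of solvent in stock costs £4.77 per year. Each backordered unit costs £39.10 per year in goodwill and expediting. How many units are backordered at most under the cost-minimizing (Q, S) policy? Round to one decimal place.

S* ≈ 208.2 drums

With planned backorders, Q* = √(2DS/H) · √((H+B)/B).
√(2DS/H) = √(2 × 54,500 × 143 / 4.77) = 1807.682.
√((H+B)/B) = √((4.77+39.1)/39.1) = 1.0592.
Q* ≈ 1914.774.
S* = Q* · H/(H+B) = 1914.774 × 4.77/43.87 ≈ 208.194.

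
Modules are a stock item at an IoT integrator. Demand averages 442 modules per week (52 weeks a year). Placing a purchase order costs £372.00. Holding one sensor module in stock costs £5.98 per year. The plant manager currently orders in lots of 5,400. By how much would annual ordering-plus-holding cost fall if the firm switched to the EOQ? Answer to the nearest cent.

Extra cost ≈ £7,617.04 per year

Annual demand D = 442 × 52 = 22,984.
EOQ = √(2DS/H) = √(2 × 22,984 × 372 / 5.98) ≈ 1691.02.
Cost at Q* = (D/Q*)S + (Q*/2)H = √(2DSH) ≈ £10,112.30.
Cost at Q = 5,400: (22,984/5,400)×372 + (5,400/2)×5.98 = £1,583.34 + £16,146.00 = £17,729.34.
Excess = £17,729.34 − £10,112.30 = £7,617.04.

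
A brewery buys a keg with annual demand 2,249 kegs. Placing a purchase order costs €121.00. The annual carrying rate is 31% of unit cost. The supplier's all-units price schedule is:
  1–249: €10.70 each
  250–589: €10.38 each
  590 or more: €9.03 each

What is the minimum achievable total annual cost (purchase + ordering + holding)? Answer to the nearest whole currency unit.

TC* ≈ €21,595

Holding cost per unit per year at price C is H = 0.31·C.
Candidates are each tier's EOQ (if it falls in that tier) and each price-break quantity.
Tier 1 (€10.70): EOQ = 405.1 exceeds tier's upper bound 249, so this tier is dominated.
EOQ at €10.38 = 411.3 (feasible in tier 2): TC = 2,249×€10.38 + (2,249/411.3)×121 + (411.3/2)×0.31×€10.38 = €24,667.99.
EOQ at €9.03 = 440.9 < 590, so use break Q=590: TC = 2,249×€9.03 + (2,249/590.0)×121 + (590.0/2)×0.31×€9.03 = €21,595.50.
Lowest total cost among the candidates is at Q = 590.0.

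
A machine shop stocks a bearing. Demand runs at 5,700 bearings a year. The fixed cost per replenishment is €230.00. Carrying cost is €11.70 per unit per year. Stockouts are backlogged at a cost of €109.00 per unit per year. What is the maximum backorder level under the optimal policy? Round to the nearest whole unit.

With planned backorders, Q* = √(2DS/H) · √((H+B)/B).
√(2DS/H) = √(2 × 5,700 × 230 / 11.7) = 473.395.
√((H+B)/B) = √((11.7+109)/109) = 1.0523.
Q* ≈ 498.154.
S* = Q* · H/(H+B) = 498.154 × 11.7/120.7 ≈ 48.288.

S* ≈ 48 bearings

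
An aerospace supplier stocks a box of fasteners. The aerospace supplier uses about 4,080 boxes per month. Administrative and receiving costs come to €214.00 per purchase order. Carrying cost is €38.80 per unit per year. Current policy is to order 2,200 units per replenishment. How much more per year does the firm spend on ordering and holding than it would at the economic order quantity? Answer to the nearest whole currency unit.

Extra cost ≈ €18,928 per year

Annual demand D = 4,080 × 12 = 48,960.
EOQ = √(2DS/H) = √(2 × 48,960 × 214 / 38.8) ≈ 734.90.
Cost at Q* = (D/Q*)S + (Q*/2)H = √(2DSH) ≈ €28,514.02.
Cost at Q = 2,200: (48,960/2,200)×214 + (2,200/2)×38.8 = €4,762.47 + €42,680.00 = €47,442.47.
Excess = €47,442.47 − €28,514.02 = €18,928.45.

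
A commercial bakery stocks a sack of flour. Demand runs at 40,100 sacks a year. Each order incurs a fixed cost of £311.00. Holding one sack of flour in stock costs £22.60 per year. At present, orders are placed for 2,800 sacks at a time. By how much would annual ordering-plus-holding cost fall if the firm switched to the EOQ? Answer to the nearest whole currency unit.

Extra cost ≈ £12,352 per year

EOQ = √(2DS/H) = √(2 × 40,100 × 311 / 22.6) ≈ 1050.54.
Cost at Q* = (D/Q*)S + (Q*/2)H = √(2DSH) ≈ £23,742.23.
Cost at Q = 2,800: (40,100/2,800)×311 + (2,800/2)×22.6 = £4,453.96 + £31,640.00 = £36,093.96.
Excess = £36,093.96 − £23,742.23 = £12,351.73.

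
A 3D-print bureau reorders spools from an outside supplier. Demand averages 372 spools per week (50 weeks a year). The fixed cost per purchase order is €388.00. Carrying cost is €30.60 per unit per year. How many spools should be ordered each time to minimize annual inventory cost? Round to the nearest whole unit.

Q* ≈ 687 spools

Annual demand D = 372 × 50 = 18,600.
EOQ = √(2DS / H) = √(2 × 18,600 × 388 / 30.6).
= √(14,433,600 / 30.6) = √471,686.2745 ≈ 686.794.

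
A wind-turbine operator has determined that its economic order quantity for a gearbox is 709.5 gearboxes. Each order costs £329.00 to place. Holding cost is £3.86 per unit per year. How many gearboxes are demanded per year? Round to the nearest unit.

The basic EOQ model gives Q* = √(2DS/H); rearrange for the unknown.
From Q* = √(2DS/H): D = Q*²H / (2S) = 709.5² × 3.86 / (2 × 329) = 2953.019.

D ≈ 2,953 gearboxes per year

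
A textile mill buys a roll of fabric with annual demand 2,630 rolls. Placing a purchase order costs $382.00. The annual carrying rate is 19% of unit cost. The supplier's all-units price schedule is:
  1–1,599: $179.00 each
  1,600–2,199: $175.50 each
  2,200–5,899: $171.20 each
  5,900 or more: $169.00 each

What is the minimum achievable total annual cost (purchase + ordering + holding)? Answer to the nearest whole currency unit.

TC* ≈ $479,037

Holding cost per unit per year at price C is H = 0.19·C.
Candidates are each tier's EOQ (if it falls in that tier) and each price-break quantity.
EOQ at $179.00 = 243.1 (feasible in tier 1): TC = 2,630×$179.00 + (2,630/243.1)×382 + (243.1/2)×0.19×$179.00 = $479,036.62.
EOQ at $175.50 = 245.5 < 1600, so use break Q=1600: TC = 2,630×$175.50 + (2,630/1600.0)×382 + (1600.0/2)×0.19×$175.50 = $488,868.91.
EOQ at $171.20 = 248.5 < 2200, so use break Q=2200: TC = 2,630×$171.20 + (2,630/2200.0)×382 + (2200.0/2)×0.19×$171.20 = $486,493.46.
EOQ at $169.00 = 250.2 < 5900, so use break Q=5900: TC = 2,630×$169.00 + (2,630/5900.0)×382 + (5900.0/2)×0.19×$169.00 = $539,364.78.
Lowest total cost among the candidates is at Q = 243.1.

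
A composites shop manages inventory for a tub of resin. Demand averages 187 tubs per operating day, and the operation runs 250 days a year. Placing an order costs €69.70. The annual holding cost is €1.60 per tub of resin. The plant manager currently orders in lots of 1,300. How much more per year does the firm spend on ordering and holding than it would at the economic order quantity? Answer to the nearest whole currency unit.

Extra cost ≈ €317 per year

Annual demand D = 187 × 250 = 46,750.
EOQ = √(2DS/H) = √(2 × 46,750 × 69.7 / 1.6) ≈ 2018.19.
Cost at Q* = (D/Q*)S + (Q*/2)H = √(2DSH) ≈ €3,229.11.
Cost at Q = 1,300: (46,750/1,300)×69.7 + (1,300/2)×1.6 = €2,506.52 + €1,040.00 = €3,546.52.
Excess = €3,546.52 − €3,229.11 = €317.41.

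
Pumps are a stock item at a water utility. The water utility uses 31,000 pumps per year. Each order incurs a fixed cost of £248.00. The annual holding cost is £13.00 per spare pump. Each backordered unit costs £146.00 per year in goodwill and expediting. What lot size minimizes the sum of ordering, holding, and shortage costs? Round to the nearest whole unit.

Q* ≈ 1,135 pumps

With planned backorders, Q* = √(2DS/H) · √((H+B)/B).
√(2DS/H) = √(2 × 31,000 × 248 / 13) = 1087.552.
√((H+B)/B) = √((13+146)/146) = 1.0436.
Q* ≈ 1134.938.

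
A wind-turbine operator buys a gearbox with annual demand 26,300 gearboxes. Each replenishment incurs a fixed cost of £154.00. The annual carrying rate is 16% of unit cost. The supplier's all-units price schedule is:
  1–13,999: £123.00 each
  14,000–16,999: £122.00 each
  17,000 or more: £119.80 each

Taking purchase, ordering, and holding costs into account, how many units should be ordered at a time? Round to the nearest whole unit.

Q* ≈ 642 gearboxes

Holding cost per unit per year at price C is H = 0.16·C.
Evaluate total cost at each tier's feasible EOQ or, if the EOQ is below the tier, at the tier's minimum quantity.
EOQ at £123.00 = 641.6 (feasible in tier 1): TC = 26,300×£123.00 + (26,300/641.6)×154 + (641.6/2)×0.16×£123.00 = £3,247,526.00.
EOQ at £122.00 = 644.2 < 14000, so use break Q=14000: TC = 26,300×£122.00 + (26,300/14000.0)×154 + (14000.0/2)×0.16×£122.00 = £3,345,529.30.
EOQ at £119.80 = 650.1 < 17000, so use break Q=17000: TC = 26,300×£119.80 + (26,300/17000.0)×154 + (17000.0/2)×0.16×£119.80 = £3,313,906.25.
Lowest total cost is £3,247,526.00 at Q = 641.6.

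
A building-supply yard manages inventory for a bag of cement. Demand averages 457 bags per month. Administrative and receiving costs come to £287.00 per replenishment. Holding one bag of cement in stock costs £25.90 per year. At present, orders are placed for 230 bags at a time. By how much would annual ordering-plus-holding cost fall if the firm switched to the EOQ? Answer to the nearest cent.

Extra cost ≈ £792.27 per year

Annual demand D = 457 × 12 = 5,484.
EOQ = √(2DS/H) = √(2 × 5,484 × 287 / 25.9) ≈ 348.62.
Cost at Q* = (D/Q*)S + (Q*/2)H = √(2DSH) ≈ £9,029.31.
Cost at Q = 230: (5,484/230)×287 + (230/2)×25.9 = £6,843.08 + £2,978.50 = £9,821.58.
Excess = £9,821.58 − £9,029.31 = £792.27.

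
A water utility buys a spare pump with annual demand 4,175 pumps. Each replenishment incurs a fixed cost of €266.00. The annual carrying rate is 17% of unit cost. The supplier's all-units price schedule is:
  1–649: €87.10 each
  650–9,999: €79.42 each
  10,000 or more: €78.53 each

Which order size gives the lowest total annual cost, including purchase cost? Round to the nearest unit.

Holding cost per unit per year at price C is H = 0.17·C.
Candidates are each tier's EOQ (if it falls in that tier) and each price-break quantity.
EOQ at €87.10 = 387.3 (feasible in tier 1): TC = 4,175×€87.10 + (4,175/387.3)×266 + (387.3/2)×0.17×€87.10 = €369,377.29.
EOQ at €79.42 = 405.6 < 650, so use break Q=650: TC = 4,175×€79.42 + (4,175/650.0)×266 + (650.0/2)×0.17×€79.42 = €337,674.99.
EOQ at €78.53 = 407.9 < 10000, so use break Q=10000: TC = 4,175×€78.53 + (4,175/10000.0)×266 + (10000.0/2)×0.17×€78.53 = €394,724.30.
Lowest total cost is €337,674.99 at Q = 650.0.

Q* ≈ 650 pumps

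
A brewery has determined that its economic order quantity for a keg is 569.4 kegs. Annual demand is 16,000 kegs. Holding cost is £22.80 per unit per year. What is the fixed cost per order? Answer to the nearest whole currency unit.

S ≈ £231

Squaring Q* = √(2DS/H) gives Q*² = 2DS/H.
From Q* = √(2DS/H): S = Q*²H / (2D) = 569.4² × 22.8 / (2 × 16,000) = 231.0042.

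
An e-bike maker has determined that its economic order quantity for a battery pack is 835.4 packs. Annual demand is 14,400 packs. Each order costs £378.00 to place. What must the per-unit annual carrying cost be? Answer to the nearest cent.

Squaring Q* = √(2DS/H) gives Q*² = 2DS/H.
From Q* = √(2DS/H): H = 2DS / Q*² = 2 × 14,400 × 378 / 835.4² = 15.5989.

H ≈ £15.60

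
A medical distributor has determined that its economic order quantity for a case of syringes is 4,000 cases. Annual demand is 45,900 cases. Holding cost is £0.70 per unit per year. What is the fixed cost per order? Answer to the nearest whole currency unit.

S ≈ £122

Squaring Q* = √(2DS/H) gives Q*² = 2DS/H.
From Q* = √(2DS/H): S = Q*²H / (2D) = 4,000² × 0.7 / (2 × 45,900) = 122.0044.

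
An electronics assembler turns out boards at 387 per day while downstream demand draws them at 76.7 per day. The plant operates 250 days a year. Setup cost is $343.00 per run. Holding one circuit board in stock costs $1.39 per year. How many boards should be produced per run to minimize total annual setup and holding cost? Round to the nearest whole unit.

Q* ≈ 3,435 boards

Annual demand D = 76.7 × 250 = 19,175.
Production build-up factor (1 − d/p) = 1 − 76.7/387 = 0.8018.
Q* = √(2DS / (H(1 − d/p))) = √(2 × 19,175 × 343 / (1.39 × 0.8018)).
= √(13,154,050 / 1.1145) ≈ 3435.476.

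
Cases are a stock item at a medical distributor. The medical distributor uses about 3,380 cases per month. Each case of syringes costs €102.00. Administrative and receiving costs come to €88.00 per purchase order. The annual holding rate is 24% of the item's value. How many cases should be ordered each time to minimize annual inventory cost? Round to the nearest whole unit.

Q* ≈ 540 cases

Annual demand D = 3,380 × 12 = 40,560.
Holding cost H = 0.24 × €102.00 = €24.4800 per unit per year.
EOQ = √(2DS / H) = √(2 × 40,560 × 88 / 24.48).
= √(7,138,560 / 24.48) = √291,607.8431 ≈ 540.007.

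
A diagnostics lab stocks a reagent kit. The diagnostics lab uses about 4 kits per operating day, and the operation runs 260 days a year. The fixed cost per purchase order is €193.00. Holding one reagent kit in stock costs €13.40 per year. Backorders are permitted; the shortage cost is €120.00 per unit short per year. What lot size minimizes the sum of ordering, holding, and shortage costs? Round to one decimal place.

Annual demand D = 4 × 260 = 1,040.
With planned backorders, Q* = √(2DS/H) · √((H+B)/B).
√(2DS/H) = √(2 × 1,040 × 193 / 13.4) = 173.084.
√((H+B)/B) = √((13.4+120)/120) = 1.0544.
Q* ≈ 182.493.

Q* ≈ 182.5 kits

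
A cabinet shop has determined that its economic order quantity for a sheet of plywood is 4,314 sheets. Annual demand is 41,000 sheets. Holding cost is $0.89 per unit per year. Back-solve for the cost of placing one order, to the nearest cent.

S ≈ $201.99

The basic EOQ model gives Q* = √(2DS/H); rearrange for the unknown.
From Q* = √(2DS/H): S = Q*²H / (2D) = 4,314² × 0.89 / (2 × 41,000) = 201.9931.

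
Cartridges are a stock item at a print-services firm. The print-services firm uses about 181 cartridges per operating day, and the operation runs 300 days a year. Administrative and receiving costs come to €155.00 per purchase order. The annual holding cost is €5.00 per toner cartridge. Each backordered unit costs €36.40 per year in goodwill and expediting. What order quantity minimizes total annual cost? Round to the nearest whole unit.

Annual demand D = 181 × 300 = 54,300.
With planned backorders, Q* = √(2DS/H) · √((H+B)/B).
√(2DS/H) = √(2 × 54,300 × 155 / 5) = 1834.830.
√((H+B)/B) = √((5+36.4)/36.4) = 1.0665.
Q* ≈ 1956.795.

Q* ≈ 1,957 cartridges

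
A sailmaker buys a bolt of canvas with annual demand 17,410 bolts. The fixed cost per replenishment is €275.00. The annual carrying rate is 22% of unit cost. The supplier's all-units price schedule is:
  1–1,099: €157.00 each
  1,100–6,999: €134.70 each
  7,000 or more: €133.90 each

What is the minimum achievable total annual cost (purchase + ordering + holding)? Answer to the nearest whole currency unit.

Holding cost per unit per year at price C is H = 0.22·C.
Candidates are each tier's EOQ (if it falls in that tier) and each price-break quantity.
EOQ at €157.00 = 526.5 (feasible in tier 1): TC = 17,410×€157.00 + (17,410/526.5)×275 + (526.5/2)×0.22×€157.00 = €2,751,556.20.
EOQ at €134.70 = 568.4 < 1100, so use break Q=1100: TC = 17,410×€134.70 + (17,410/1100.0)×275 + (1100.0/2)×0.22×€134.70 = €2,365,778.20.
EOQ at €133.90 = 570.1 < 7000, so use break Q=7000: TC = 17,410×€133.90 + (17,410/7000.0)×275 + (7000.0/2)×0.22×€133.90 = €2,434,985.96.
Lowest total cost among the candidates is at Q = 1100.0.

TC* ≈ €2,365,778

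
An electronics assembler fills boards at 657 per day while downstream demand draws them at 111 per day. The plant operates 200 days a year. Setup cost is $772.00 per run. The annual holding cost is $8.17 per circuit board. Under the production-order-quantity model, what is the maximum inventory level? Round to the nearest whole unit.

I_max ≈ 1,867 boards

Annual demand D = 111 × 200 = 22,200.
Production build-up factor (1 − d/p) = 1 − 111/657 = 0.8311.
Q* = √(2DS / (H(1 − d/p))) = √(2 × 22,200 × 772 / (8.17 × 0.8311)).
= √(34,276,800 / 6.7897) ≈ 2246.857.
Maximum inventory = Q*(1 − d/p) = 2246.857 × 0.8311 ≈ 1867.251.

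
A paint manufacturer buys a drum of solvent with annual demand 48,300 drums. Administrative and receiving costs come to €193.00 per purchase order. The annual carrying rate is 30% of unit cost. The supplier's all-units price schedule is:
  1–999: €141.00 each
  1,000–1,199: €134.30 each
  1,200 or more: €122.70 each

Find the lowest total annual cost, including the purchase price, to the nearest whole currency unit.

TC* ≈ €5,956,264

Holding cost per unit per year at price C is H = 0.30·C.
Evaluate total cost at each tier's feasible EOQ or, if the EOQ is below the tier, at the tier's minimum quantity.
EOQ at €141.00 = 663.9 (feasible in tier 1): TC = 48,300×€141.00 + (48,300/663.9)×193 + (663.9/2)×0.30×€141.00 = €6,838,382.61.
EOQ at €134.30 = 680.3 < 1000, so use break Q=1000: TC = 48,300×€134.30 + (48,300/1000.0)×193 + (1000.0/2)×0.30×€134.30 = €6,516,156.90.
EOQ at €122.70 = 711.7 < 1200, so use break Q=1200: TC = 48,300×€122.70 + (48,300/1200.0)×193 + (1200.0/2)×0.30×€122.70 = €5,956,264.25.
Lowest total cost among the candidates is at Q = 1200.0.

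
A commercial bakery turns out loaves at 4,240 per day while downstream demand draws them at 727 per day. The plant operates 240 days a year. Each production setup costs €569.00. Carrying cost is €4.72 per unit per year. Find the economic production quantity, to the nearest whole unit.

Q* ≈ 7,126 loaves

Annual demand D = 727 × 240 = 174,480.
Production build-up factor (1 − d/p) = 1 − 727/4,240 = 0.8285.
Q* = √(2DS / (H(1 − d/p))) = √(2 × 174,480 × 569 / (4.72 × 0.8285)).
= √(198,558,240 / 3.9107) ≈ 7125.524.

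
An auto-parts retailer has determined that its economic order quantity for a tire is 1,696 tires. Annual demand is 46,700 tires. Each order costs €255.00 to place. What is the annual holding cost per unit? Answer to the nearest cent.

Squaring Q* = √(2DS/H) gives Q*² = 2DS/H.
From Q* = √(2DS/H): H = 2DS / Q*² = 2 × 46,700 × 255 / 1,696² = 8.2801.

H ≈ €8.28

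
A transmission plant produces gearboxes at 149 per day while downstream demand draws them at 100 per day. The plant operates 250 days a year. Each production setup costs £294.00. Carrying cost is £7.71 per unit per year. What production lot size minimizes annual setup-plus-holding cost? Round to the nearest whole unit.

Q* ≈ 2,408 gearboxes

Annual demand D = 100 × 250 = 25,000.
Production build-up factor (1 − d/p) = 1 − 100/149 = 0.3289.
Q* = √(2DS / (H(1 − d/p))) = √(2 × 25,000 × 294 / (7.71 × 0.3289)).
= √(14,700,000 / 2.5355) ≈ 2407.834.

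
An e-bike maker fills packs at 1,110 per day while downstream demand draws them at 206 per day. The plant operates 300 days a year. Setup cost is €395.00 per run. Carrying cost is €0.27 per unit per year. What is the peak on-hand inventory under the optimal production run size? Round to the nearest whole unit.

I_max ≈ 12,135 packs

Annual demand D = 206 × 300 = 61,800.
Production build-up factor (1 − d/p) = 1 − 206/1,110 = 0.8144.
Q* = √(2DS / (H(1 − d/p))) = √(2 × 61,800 × 395 / (0.27 × 0.8144)).
= √(48,822,000 / 0.2199) ≈ 14900.580.
Maximum inventory = Q*(1 − d/p) = 14900.580 × 0.8144 ≈ 12135.247.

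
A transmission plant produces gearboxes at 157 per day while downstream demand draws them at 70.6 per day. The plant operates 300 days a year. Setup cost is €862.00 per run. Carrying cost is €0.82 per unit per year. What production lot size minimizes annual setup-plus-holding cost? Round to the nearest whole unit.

Q* ≈ 8,995 gearboxes

Annual demand D = 70.6 × 300 = 21,180.
Production build-up factor (1 − d/p) = 1 − 70.6/157 = 0.5503.
Q* = √(2DS / (H(1 − d/p))) = √(2 × 21,180 × 862 / (0.82 × 0.5503)).
= √(36,514,320 / 0.4513) ≈ 8995.341.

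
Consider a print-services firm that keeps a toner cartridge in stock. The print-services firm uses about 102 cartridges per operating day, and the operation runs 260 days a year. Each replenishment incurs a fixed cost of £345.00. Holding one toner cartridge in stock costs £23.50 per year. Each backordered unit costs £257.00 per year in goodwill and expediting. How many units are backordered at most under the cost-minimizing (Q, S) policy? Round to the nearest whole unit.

S* ≈ 77 cartridges

Annual demand D = 102 × 260 = 26,520.
With planned backorders, Q* = √(2DS/H) · √((H+B)/B).
√(2DS/H) = √(2 × 26,520 × 345 / 23.5) = 882.424.
√((H+B)/B) = √((23.5+257)/257) = 1.0447.
Q* ≈ 921.886.
S* = Q* · H/(H+B) = 921.886 × 23.5/280.5 ≈ 77.235.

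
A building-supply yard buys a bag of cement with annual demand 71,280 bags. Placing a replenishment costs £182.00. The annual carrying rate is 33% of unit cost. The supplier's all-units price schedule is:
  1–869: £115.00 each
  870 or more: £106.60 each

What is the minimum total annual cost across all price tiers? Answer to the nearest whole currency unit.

TC* ≈ £7,628,662

Holding cost per unit per year at price C is H = 0.33·C.
Evaluate total cost at each tier's feasible EOQ or, if the EOQ is below the tier, at the tier's minimum quantity.
EOQ at £115.00 = 826.9 (feasible in tier 1): TC = 71,280×£115.00 + (71,280/826.9)×182 + (826.9/2)×0.33×£115.00 = £8,228,579.10.
EOQ at £106.60 = 858.8 < 870, so use break Q=870: TC = 71,280×£106.60 + (71,280/870.0)×182 + (870.0/2)×0.33×£106.60 = £7,628,661.88.
Lowest total cost among the candidates is at Q = 870.0.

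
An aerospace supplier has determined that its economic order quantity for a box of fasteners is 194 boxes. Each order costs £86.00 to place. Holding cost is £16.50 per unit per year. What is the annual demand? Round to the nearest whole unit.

Squaring Q* = √(2DS/H) gives Q*² = 2DS/H.
From Q* = √(2DS/H): D = Q*²H / (2S) = 194² × 16.5 / (2 × 86) = 3610.430.

D ≈ 3,610 boxes per year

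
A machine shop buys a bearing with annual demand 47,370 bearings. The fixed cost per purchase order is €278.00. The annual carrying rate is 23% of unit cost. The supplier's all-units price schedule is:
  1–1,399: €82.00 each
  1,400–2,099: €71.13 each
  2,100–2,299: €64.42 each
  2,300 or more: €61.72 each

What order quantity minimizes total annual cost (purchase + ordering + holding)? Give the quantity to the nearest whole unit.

Holding cost per unit per year at price C is H = 0.23·C.
Candidates are each tier's EOQ (if it falls in that tier) and each price-break quantity.
EOQ at €82.00 = 1181.7 (feasible in tier 1): TC = 47,370×€82.00 + (47,370/1181.7)×278 + (1181.7/2)×0.23×€82.00 = €3,906,627.43.
EOQ at €71.13 = 1268.8 < 1400, so use break Q=1400: TC = 47,370×€71.13 + (47,370/1400.0)×278 + (1400.0/2)×0.23×€71.13 = €3,390,286.36.
EOQ at €64.42 = 1333.3 < 2100, so use break Q=2100: TC = 47,370×€64.42 + (47,370/2100.0)×278 + (2100.0/2)×0.23×€64.42 = €3,073,403.72.
EOQ at €61.72 = 1362.1 < 2300, so use break Q=2300: TC = 47,370×€61.72 + (47,370/2300.0)×278 + (2300.0/2)×0.23×€61.72 = €2,945,726.93.
Lowest total cost is €2,945,726.93 at Q = 2300.0.

Q* ≈ 2,300 bearings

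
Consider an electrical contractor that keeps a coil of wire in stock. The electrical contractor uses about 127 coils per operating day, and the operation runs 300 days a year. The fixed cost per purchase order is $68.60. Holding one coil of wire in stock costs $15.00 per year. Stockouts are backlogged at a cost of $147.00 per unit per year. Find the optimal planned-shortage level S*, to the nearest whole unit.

S* ≈ 57 coils

Annual demand D = 127 × 300 = 38,100.
With planned backorders, Q* = √(2DS/H) · √((H+B)/B).
√(2DS/H) = √(2 × 38,100 × 68.6 / 15) = 590.329.
√((H+B)/B) = √((15+147)/147) = 1.0498.
Q* ≈ 619.716.
S* = Q* · H/(H+B) = 619.716 × 15/162 ≈ 57.381.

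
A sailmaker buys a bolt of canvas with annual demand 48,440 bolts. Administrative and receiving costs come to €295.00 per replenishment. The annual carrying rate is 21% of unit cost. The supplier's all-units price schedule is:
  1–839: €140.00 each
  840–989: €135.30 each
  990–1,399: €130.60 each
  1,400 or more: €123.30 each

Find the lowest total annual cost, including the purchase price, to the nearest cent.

Holding cost per unit per year at price C is H = 0.21·C.
Candidates are each tier's EOQ (if it falls in that tier) and each price-break quantity.
Tier 1 (€140.00): EOQ = 985.9 exceeds tier's upper bound 839, so this tier is dominated.
Tier 2 (€135.30): EOQ = 1002.9 exceeds tier's upper bound 989, so this tier is dominated.
EOQ at €130.60 = 1020.8 (feasible in tier 3): TC = 48,440×€130.60 + (48,440/1020.8)×295 + (1020.8/2)×0.21×€130.60 = €6,354,260.86.
EOQ at €123.30 = 1050.6 < 1400, so use break Q=1400: TC = 48,440×€123.30 + (48,440/1400.0)×295 + (1400.0/2)×0.21×€123.30 = €6,000,984.10.
Lowest total cost among the candidates is at Q = 1400.0.

TC* ≈ €6,000,984.10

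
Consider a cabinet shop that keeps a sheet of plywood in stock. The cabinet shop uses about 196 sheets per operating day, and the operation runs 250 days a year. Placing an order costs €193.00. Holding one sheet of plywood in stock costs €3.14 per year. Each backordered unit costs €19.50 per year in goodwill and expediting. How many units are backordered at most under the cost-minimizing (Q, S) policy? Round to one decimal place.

Annual demand D = 196 × 250 = 49,000.
With planned backorders, Q* = √(2DS/H) · √((H+B)/B).
√(2DS/H) = √(2 × 49,000 × 193 / 3.14) = 2454.296.
√((H+B)/B) = √((3.14+19.5)/19.5) = 1.0775.
Q* ≈ 2644.526.
S* = Q* · H/(H+B) = 2644.526 × 3.14/22.64 ≈ 366.776.

S* ≈ 366.8 sheets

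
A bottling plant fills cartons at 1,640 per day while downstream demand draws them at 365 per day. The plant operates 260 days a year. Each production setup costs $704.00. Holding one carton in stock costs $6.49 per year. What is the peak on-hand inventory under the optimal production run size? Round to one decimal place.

I_max ≈ 4,000.8 cartons

Annual demand D = 365 × 260 = 94,900.
Production build-up factor (1 − d/p) = 1 − 365/1,640 = 0.7774.
Q* = √(2DS / (H(1 − d/p))) = √(2 × 94,900 × 704 / (6.49 × 0.7774)).
= √(133,619,200 / 5.0456) ≈ 5146.108.
Maximum inventory = Q*(1 − d/p) = 5146.108 × 0.7774 ≈ 4000.785.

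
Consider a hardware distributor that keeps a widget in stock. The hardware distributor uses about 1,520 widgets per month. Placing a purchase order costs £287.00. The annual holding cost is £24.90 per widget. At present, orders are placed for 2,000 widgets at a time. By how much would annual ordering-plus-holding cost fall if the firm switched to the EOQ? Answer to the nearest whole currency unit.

Extra cost ≈ £11,371 per year

Annual demand D = 1,520 × 12 = 18,240.
EOQ = √(2DS/H) = √(2 × 18,240 × 287 / 24.9) ≈ 648.44.
Cost at Q* = (D/Q*)S + (Q*/2)H = √(2DSH) ≈ £16,146.11.
Cost at Q = 2,000: (18,240/2,000)×287 + (2,000/2)×24.9 = £2,617.44 + £24,900.00 = £27,517.44.
Excess = £27,517.44 − £16,146.11 = £11,371.33.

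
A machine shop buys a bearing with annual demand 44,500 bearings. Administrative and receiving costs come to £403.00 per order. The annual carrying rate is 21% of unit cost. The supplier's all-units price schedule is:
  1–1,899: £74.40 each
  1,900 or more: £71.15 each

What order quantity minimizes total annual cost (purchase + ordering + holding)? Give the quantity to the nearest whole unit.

Q* ≈ 1,900 bearings

Holding cost per unit per year at price C is H = 0.21·C.
Candidates are each tier's EOQ (if it falls in that tier) and each price-break quantity.
EOQ at £74.40 = 1515.1 (feasible in tier 1): TC = 44,500×£74.40 + (44,500/1515.1)×403 + (1515.1/2)×0.21×£74.40 = £3,334,472.47.
EOQ at £71.15 = 1549.4 < 1900, so use break Q=1900: TC = 44,500×£71.15 + (44,500/1900.0)×403 + (1900.0/2)×0.21×£71.15 = £3,189,808.11.
Lowest total cost is £3,189,808.11 at Q = 1900.0.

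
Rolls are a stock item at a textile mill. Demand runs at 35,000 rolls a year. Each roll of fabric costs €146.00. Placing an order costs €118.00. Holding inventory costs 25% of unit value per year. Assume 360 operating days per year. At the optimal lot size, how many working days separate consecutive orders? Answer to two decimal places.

T ≈ 4.89 days

Holding cost H = 0.25 × €146.00 = €36.5000 per unit per year.
The optimal lot size = √(2DS/H) = √(2 × 35,000 × 118 / 36.5) ≈ 475.71.
Cycle time = Q*/D × 360 = 475.71 / 35,000 × 360 ≈ 4.893 days.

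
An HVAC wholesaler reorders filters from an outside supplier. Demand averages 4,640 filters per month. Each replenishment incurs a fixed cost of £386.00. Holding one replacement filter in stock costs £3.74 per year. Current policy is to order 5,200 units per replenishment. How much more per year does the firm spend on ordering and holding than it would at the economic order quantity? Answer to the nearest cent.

Extra cost ≈ £1,177.90 per year

Annual demand D = 4,640 × 12 = 55,680.
EOQ = √(2DS/H) = √(2 × 55,680 × 386 / 3.74) ≈ 3390.18.
Cost at Q* = (D/Q*)S + (Q*/2)H = √(2DSH) ≈ £12,679.26.
Cost at Q = 5,200: (55,680/5,200)×386 + (5,200/2)×3.74 = £4,133.17 + £9,724.00 = £13,857.17.
Excess = £13,857.17 − £12,679.26 = £1,177.90.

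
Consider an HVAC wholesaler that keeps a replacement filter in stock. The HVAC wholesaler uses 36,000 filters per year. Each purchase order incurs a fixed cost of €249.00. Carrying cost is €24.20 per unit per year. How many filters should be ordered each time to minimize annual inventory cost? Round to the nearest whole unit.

EOQ = √(2DS / H) = √(2 × 36,000 × 249 / 24.2).
= √(17,928,000 / 24.2) = √740,826.4463 ≈ 860.713.

Q* ≈ 861 filters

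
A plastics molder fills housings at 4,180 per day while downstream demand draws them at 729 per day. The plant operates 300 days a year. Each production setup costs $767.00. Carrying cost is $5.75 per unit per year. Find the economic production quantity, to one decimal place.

Annual demand D = 729 × 300 = 218,700.
Production build-up factor (1 − d/p) = 1 − 729/4,180 = 0.8256.
Q* = √(2DS / (H(1 − d/p))) = √(2 × 218,700 × 767 / (5.75 × 0.8256)).
= √(335,485,800 / 4.7472) ≈ 8406.570.

Q* ≈ 8,406.6 housings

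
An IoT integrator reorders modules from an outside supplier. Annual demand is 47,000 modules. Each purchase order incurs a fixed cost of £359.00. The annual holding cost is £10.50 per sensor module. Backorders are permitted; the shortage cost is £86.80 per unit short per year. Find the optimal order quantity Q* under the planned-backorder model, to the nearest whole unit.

With planned backorders, Q* = √(2DS/H) · √((H+B)/B).
√(2DS/H) = √(2 × 47,000 × 359 / 10.5) = 1792.737.
√((H+B)/B) = √((10.5+86.8)/86.8) = 1.0588.
Q* ≈ 1898.074.

Q* ≈ 1,898 modules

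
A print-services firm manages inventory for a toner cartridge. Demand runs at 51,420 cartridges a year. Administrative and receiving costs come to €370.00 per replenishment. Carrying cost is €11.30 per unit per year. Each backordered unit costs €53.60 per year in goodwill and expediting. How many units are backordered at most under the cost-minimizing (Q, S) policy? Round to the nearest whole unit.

With planned backorders, Q* = √(2DS/H) · √((H+B)/B).
√(2DS/H) = √(2 × 51,420 × 370 / 11.3) = 1835.028.
√((H+B)/B) = √((11.3+53.6)/53.6) = 1.1004.
Q* ≈ 2019.215.
S* = Q* · H/(H+B) = 2019.215 × 11.3/64.9 ≈ 351.574.

S* ≈ 352 cartridges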